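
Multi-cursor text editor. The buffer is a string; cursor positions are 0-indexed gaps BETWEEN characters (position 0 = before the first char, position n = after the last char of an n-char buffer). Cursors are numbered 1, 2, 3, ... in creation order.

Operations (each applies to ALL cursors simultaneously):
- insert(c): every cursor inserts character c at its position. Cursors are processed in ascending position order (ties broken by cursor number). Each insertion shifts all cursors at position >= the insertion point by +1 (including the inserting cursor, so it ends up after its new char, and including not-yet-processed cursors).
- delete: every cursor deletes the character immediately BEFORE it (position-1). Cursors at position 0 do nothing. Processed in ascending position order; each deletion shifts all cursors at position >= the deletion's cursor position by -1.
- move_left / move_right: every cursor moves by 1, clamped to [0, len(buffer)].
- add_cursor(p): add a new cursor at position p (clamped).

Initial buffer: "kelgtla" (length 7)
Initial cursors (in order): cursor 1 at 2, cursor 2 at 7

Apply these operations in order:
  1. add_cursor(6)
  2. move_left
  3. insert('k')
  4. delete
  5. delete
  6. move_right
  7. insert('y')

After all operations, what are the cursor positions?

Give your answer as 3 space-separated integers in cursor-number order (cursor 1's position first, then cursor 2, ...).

Answer: 2 7 7

Derivation:
After op 1 (add_cursor(6)): buffer="kelgtla" (len 7), cursors c1@2 c3@6 c2@7, authorship .......
After op 2 (move_left): buffer="kelgtla" (len 7), cursors c1@1 c3@5 c2@6, authorship .......
After op 3 (insert('k')): buffer="kkelgtklka" (len 10), cursors c1@2 c3@7 c2@9, authorship .1....3.2.
After op 4 (delete): buffer="kelgtla" (len 7), cursors c1@1 c3@5 c2@6, authorship .......
After op 5 (delete): buffer="elga" (len 4), cursors c1@0 c2@3 c3@3, authorship ....
After op 6 (move_right): buffer="elga" (len 4), cursors c1@1 c2@4 c3@4, authorship ....
After op 7 (insert('y')): buffer="eylgayy" (len 7), cursors c1@2 c2@7 c3@7, authorship .1...23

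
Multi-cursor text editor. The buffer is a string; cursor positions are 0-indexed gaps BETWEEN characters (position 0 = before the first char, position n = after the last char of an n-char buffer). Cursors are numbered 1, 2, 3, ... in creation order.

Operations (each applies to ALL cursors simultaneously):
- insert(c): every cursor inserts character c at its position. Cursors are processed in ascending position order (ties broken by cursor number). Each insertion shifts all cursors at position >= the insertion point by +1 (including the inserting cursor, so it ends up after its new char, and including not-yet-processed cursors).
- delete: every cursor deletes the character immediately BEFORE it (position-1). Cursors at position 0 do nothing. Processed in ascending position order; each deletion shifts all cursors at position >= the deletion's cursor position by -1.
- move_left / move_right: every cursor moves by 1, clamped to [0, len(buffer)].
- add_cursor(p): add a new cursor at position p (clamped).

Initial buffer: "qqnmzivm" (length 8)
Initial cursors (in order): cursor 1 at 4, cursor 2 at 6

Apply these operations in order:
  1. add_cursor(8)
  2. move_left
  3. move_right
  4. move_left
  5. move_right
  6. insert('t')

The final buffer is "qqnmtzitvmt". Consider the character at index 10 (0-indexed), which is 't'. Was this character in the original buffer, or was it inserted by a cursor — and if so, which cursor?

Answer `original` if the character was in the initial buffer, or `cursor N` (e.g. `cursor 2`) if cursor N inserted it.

After op 1 (add_cursor(8)): buffer="qqnmzivm" (len 8), cursors c1@4 c2@6 c3@8, authorship ........
After op 2 (move_left): buffer="qqnmzivm" (len 8), cursors c1@3 c2@5 c3@7, authorship ........
After op 3 (move_right): buffer="qqnmzivm" (len 8), cursors c1@4 c2@6 c3@8, authorship ........
After op 4 (move_left): buffer="qqnmzivm" (len 8), cursors c1@3 c2@5 c3@7, authorship ........
After op 5 (move_right): buffer="qqnmzivm" (len 8), cursors c1@4 c2@6 c3@8, authorship ........
After op 6 (insert('t')): buffer="qqnmtzitvmt" (len 11), cursors c1@5 c2@8 c3@11, authorship ....1..2..3
Authorship (.=original, N=cursor N): . . . . 1 . . 2 . . 3
Index 10: author = 3

Answer: cursor 3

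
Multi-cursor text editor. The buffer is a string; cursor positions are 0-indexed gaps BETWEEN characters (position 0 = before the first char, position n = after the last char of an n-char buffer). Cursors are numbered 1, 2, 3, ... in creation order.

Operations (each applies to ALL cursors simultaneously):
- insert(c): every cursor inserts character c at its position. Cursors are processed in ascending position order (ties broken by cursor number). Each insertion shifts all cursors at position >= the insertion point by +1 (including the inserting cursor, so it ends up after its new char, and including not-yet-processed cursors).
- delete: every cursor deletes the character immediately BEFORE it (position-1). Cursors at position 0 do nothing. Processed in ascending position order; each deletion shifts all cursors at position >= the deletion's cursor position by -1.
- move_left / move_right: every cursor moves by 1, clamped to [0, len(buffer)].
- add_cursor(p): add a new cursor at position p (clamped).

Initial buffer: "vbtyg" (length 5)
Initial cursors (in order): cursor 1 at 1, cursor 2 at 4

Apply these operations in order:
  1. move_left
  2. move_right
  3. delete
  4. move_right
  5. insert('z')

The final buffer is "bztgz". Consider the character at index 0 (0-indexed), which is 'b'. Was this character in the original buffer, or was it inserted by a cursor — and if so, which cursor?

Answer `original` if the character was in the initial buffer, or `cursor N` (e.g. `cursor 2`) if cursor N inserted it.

After op 1 (move_left): buffer="vbtyg" (len 5), cursors c1@0 c2@3, authorship .....
After op 2 (move_right): buffer="vbtyg" (len 5), cursors c1@1 c2@4, authorship .....
After op 3 (delete): buffer="btg" (len 3), cursors c1@0 c2@2, authorship ...
After op 4 (move_right): buffer="btg" (len 3), cursors c1@1 c2@3, authorship ...
After op 5 (insert('z')): buffer="bztgz" (len 5), cursors c1@2 c2@5, authorship .1..2
Authorship (.=original, N=cursor N): . 1 . . 2
Index 0: author = original

Answer: original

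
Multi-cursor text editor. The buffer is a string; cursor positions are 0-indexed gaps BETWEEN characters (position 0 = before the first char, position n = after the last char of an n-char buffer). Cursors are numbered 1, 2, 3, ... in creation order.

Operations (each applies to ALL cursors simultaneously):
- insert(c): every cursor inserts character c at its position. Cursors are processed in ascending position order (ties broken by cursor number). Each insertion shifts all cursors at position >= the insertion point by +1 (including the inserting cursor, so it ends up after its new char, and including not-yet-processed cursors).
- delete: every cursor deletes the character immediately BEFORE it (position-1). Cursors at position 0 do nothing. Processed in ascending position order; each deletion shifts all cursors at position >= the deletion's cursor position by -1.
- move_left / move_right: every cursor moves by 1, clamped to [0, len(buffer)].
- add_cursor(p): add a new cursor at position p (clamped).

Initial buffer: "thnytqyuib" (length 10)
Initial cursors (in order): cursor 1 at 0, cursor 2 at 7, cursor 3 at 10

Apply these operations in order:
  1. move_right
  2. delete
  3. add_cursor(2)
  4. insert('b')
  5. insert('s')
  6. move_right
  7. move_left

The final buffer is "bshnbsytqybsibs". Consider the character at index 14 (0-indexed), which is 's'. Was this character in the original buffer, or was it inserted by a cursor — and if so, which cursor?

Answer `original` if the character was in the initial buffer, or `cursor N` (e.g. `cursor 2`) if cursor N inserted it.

After op 1 (move_right): buffer="thnytqyuib" (len 10), cursors c1@1 c2@8 c3@10, authorship ..........
After op 2 (delete): buffer="hnytqyi" (len 7), cursors c1@0 c2@6 c3@7, authorship .......
After op 3 (add_cursor(2)): buffer="hnytqyi" (len 7), cursors c1@0 c4@2 c2@6 c3@7, authorship .......
After op 4 (insert('b')): buffer="bhnbytqybib" (len 11), cursors c1@1 c4@4 c2@9 c3@11, authorship 1..4....2.3
After op 5 (insert('s')): buffer="bshnbsytqybsibs" (len 15), cursors c1@2 c4@6 c2@12 c3@15, authorship 11..44....22.33
After op 6 (move_right): buffer="bshnbsytqybsibs" (len 15), cursors c1@3 c4@7 c2@13 c3@15, authorship 11..44....22.33
After op 7 (move_left): buffer="bshnbsytqybsibs" (len 15), cursors c1@2 c4@6 c2@12 c3@14, authorship 11..44....22.33
Authorship (.=original, N=cursor N): 1 1 . . 4 4 . . . . 2 2 . 3 3
Index 14: author = 3

Answer: cursor 3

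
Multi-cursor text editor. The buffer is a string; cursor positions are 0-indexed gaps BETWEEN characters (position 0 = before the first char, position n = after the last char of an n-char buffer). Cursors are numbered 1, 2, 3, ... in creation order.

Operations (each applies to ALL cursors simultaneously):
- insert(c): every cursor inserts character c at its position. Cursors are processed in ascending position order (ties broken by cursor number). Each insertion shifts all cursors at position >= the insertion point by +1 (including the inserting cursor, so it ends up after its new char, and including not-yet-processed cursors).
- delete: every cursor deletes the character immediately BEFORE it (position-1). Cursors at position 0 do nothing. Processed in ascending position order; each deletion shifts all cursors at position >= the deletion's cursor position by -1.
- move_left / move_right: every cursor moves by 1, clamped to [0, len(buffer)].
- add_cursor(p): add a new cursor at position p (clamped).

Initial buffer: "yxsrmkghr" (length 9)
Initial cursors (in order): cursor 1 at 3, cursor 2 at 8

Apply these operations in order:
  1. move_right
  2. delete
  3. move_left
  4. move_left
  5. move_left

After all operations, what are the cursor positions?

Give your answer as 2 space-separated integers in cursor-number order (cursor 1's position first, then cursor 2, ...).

After op 1 (move_right): buffer="yxsrmkghr" (len 9), cursors c1@4 c2@9, authorship .........
After op 2 (delete): buffer="yxsmkgh" (len 7), cursors c1@3 c2@7, authorship .......
After op 3 (move_left): buffer="yxsmkgh" (len 7), cursors c1@2 c2@6, authorship .......
After op 4 (move_left): buffer="yxsmkgh" (len 7), cursors c1@1 c2@5, authorship .......
After op 5 (move_left): buffer="yxsmkgh" (len 7), cursors c1@0 c2@4, authorship .......

Answer: 0 4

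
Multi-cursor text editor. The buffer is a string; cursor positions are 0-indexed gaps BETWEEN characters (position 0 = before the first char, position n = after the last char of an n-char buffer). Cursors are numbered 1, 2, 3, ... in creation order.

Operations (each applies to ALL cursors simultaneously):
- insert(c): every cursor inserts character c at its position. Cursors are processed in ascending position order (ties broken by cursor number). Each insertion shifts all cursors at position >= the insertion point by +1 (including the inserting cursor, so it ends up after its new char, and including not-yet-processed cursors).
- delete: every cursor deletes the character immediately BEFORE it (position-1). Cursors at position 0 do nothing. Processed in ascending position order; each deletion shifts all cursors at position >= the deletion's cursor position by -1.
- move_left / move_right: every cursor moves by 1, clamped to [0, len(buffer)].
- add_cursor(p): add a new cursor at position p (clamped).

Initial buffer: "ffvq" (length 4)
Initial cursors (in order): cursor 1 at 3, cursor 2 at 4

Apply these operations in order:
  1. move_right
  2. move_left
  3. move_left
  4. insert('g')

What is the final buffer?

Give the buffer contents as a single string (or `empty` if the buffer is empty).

After op 1 (move_right): buffer="ffvq" (len 4), cursors c1@4 c2@4, authorship ....
After op 2 (move_left): buffer="ffvq" (len 4), cursors c1@3 c2@3, authorship ....
After op 3 (move_left): buffer="ffvq" (len 4), cursors c1@2 c2@2, authorship ....
After op 4 (insert('g')): buffer="ffggvq" (len 6), cursors c1@4 c2@4, authorship ..12..

Answer: ffggvq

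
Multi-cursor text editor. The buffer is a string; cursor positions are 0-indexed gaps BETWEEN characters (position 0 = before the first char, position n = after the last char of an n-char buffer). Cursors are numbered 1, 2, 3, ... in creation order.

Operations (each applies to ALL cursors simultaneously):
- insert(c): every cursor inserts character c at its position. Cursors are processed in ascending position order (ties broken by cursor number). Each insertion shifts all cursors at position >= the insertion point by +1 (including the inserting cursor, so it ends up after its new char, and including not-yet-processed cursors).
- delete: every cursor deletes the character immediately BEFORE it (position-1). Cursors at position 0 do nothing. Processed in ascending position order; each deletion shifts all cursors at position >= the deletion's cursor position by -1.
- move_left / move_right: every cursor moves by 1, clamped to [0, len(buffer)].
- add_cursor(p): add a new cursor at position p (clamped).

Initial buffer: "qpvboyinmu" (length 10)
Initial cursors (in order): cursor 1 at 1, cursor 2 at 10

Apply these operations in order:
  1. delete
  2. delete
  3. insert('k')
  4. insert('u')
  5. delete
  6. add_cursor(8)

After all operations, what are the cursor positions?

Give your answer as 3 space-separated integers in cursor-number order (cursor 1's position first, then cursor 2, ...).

Answer: 1 9 8

Derivation:
After op 1 (delete): buffer="pvboyinm" (len 8), cursors c1@0 c2@8, authorship ........
After op 2 (delete): buffer="pvboyin" (len 7), cursors c1@0 c2@7, authorship .......
After op 3 (insert('k')): buffer="kpvboyink" (len 9), cursors c1@1 c2@9, authorship 1.......2
After op 4 (insert('u')): buffer="kupvboyinku" (len 11), cursors c1@2 c2@11, authorship 11.......22
After op 5 (delete): buffer="kpvboyink" (len 9), cursors c1@1 c2@9, authorship 1.......2
After op 6 (add_cursor(8)): buffer="kpvboyink" (len 9), cursors c1@1 c3@8 c2@9, authorship 1.......2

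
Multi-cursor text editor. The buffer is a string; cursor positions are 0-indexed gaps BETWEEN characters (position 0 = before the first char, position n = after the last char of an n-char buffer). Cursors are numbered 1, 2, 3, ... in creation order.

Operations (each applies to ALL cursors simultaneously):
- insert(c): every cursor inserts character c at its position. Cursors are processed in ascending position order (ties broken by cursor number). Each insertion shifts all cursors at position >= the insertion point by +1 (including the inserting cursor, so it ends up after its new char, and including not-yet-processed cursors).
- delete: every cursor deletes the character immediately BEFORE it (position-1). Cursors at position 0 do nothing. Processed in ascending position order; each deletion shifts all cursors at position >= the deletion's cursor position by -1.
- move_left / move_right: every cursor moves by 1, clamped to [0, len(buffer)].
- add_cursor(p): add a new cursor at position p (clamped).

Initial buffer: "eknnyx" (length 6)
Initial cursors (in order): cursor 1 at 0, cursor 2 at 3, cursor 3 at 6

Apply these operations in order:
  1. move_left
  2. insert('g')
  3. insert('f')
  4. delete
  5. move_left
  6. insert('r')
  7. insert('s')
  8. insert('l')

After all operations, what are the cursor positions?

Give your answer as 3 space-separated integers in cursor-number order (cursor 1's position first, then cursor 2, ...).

After op 1 (move_left): buffer="eknnyx" (len 6), cursors c1@0 c2@2 c3@5, authorship ......
After op 2 (insert('g')): buffer="gekgnnygx" (len 9), cursors c1@1 c2@4 c3@8, authorship 1..2...3.
After op 3 (insert('f')): buffer="gfekgfnnygfx" (len 12), cursors c1@2 c2@6 c3@11, authorship 11..22...33.
After op 4 (delete): buffer="gekgnnygx" (len 9), cursors c1@1 c2@4 c3@8, authorship 1..2...3.
After op 5 (move_left): buffer="gekgnnygx" (len 9), cursors c1@0 c2@3 c3@7, authorship 1..2...3.
After op 6 (insert('r')): buffer="rgekrgnnyrgx" (len 12), cursors c1@1 c2@5 c3@10, authorship 11..22...33.
After op 7 (insert('s')): buffer="rsgekrsgnnyrsgx" (len 15), cursors c1@2 c2@7 c3@13, authorship 111..222...333.
After op 8 (insert('l')): buffer="rslgekrslgnnyrslgx" (len 18), cursors c1@3 c2@9 c3@16, authorship 1111..2222...3333.

Answer: 3 9 16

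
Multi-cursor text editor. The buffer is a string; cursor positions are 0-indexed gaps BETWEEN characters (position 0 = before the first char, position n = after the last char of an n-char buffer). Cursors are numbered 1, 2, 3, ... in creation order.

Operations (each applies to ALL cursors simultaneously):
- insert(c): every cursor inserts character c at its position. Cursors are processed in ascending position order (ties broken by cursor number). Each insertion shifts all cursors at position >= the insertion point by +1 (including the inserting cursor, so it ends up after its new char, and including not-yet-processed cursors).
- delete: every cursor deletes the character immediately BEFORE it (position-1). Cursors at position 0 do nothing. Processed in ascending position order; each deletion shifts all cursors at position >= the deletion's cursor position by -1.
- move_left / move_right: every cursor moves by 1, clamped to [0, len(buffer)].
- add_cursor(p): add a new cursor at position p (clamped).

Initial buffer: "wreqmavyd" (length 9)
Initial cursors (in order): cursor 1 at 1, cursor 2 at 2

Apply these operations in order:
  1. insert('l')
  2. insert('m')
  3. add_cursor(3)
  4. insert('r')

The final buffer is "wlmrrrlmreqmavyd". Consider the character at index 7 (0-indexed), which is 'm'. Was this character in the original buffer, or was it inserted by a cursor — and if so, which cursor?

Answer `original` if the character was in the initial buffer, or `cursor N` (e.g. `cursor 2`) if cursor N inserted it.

After op 1 (insert('l')): buffer="wlrleqmavyd" (len 11), cursors c1@2 c2@4, authorship .1.2.......
After op 2 (insert('m')): buffer="wlmrlmeqmavyd" (len 13), cursors c1@3 c2@6, authorship .11.22.......
After op 3 (add_cursor(3)): buffer="wlmrlmeqmavyd" (len 13), cursors c1@3 c3@3 c2@6, authorship .11.22.......
After op 4 (insert('r')): buffer="wlmrrrlmreqmavyd" (len 16), cursors c1@5 c3@5 c2@9, authorship .1113.222.......
Authorship (.=original, N=cursor N): . 1 1 1 3 . 2 2 2 . . . . . . .
Index 7: author = 2

Answer: cursor 2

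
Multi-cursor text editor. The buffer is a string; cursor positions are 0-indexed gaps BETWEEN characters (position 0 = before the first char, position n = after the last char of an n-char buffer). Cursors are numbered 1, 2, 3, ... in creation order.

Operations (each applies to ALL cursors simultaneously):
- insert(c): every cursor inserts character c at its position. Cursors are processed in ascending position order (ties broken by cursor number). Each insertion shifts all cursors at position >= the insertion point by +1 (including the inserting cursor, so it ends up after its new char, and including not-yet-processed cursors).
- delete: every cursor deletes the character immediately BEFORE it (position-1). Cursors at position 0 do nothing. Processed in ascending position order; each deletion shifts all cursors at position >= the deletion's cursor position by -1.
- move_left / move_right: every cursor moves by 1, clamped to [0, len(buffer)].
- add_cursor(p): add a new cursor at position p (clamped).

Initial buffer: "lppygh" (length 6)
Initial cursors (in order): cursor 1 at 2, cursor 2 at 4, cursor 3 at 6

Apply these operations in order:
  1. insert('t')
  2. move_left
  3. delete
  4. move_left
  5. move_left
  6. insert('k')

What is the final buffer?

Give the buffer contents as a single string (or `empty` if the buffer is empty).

Answer: klktpktgt

Derivation:
After op 1 (insert('t')): buffer="lptpytght" (len 9), cursors c1@3 c2@6 c3@9, authorship ..1..2..3
After op 2 (move_left): buffer="lptpytght" (len 9), cursors c1@2 c2@5 c3@8, authorship ..1..2..3
After op 3 (delete): buffer="ltptgt" (len 6), cursors c1@1 c2@3 c3@5, authorship .1.2.3
After op 4 (move_left): buffer="ltptgt" (len 6), cursors c1@0 c2@2 c3@4, authorship .1.2.3
After op 5 (move_left): buffer="ltptgt" (len 6), cursors c1@0 c2@1 c3@3, authorship .1.2.3
After op 6 (insert('k')): buffer="klktpktgt" (len 9), cursors c1@1 c2@3 c3@6, authorship 1.21.32.3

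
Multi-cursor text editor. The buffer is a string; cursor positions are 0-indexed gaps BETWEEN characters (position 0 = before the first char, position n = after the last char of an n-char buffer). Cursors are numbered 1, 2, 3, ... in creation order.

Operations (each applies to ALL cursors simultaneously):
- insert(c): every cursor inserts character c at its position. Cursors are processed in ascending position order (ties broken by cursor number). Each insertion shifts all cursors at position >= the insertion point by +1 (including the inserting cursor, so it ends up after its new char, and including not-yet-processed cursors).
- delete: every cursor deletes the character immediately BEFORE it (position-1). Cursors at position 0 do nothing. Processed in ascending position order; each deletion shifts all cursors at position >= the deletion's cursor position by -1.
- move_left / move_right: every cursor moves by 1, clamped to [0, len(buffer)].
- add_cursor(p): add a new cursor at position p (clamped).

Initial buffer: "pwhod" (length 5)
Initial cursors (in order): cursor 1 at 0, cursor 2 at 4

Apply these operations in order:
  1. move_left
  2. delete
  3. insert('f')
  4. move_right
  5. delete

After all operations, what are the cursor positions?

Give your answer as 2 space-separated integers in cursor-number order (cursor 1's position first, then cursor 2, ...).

After op 1 (move_left): buffer="pwhod" (len 5), cursors c1@0 c2@3, authorship .....
After op 2 (delete): buffer="pwod" (len 4), cursors c1@0 c2@2, authorship ....
After op 3 (insert('f')): buffer="fpwfod" (len 6), cursors c1@1 c2@4, authorship 1..2..
After op 4 (move_right): buffer="fpwfod" (len 6), cursors c1@2 c2@5, authorship 1..2..
After op 5 (delete): buffer="fwfd" (len 4), cursors c1@1 c2@3, authorship 1.2.

Answer: 1 3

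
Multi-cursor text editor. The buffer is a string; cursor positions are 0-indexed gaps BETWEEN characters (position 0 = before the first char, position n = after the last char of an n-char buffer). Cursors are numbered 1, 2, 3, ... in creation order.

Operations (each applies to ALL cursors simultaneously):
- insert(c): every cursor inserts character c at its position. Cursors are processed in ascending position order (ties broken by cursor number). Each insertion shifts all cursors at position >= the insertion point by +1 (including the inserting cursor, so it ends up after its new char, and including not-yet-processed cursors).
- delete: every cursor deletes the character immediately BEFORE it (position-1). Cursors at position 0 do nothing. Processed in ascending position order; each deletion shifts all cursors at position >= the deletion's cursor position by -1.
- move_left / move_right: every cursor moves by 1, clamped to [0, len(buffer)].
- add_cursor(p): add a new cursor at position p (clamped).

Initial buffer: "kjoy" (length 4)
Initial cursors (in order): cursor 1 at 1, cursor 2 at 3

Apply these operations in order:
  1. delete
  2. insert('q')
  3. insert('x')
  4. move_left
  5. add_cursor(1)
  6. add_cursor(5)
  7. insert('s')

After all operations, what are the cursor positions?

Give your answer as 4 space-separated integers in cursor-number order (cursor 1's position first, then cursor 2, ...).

Answer: 3 7 3 9

Derivation:
After op 1 (delete): buffer="jy" (len 2), cursors c1@0 c2@1, authorship ..
After op 2 (insert('q')): buffer="qjqy" (len 4), cursors c1@1 c2@3, authorship 1.2.
After op 3 (insert('x')): buffer="qxjqxy" (len 6), cursors c1@2 c2@5, authorship 11.22.
After op 4 (move_left): buffer="qxjqxy" (len 6), cursors c1@1 c2@4, authorship 11.22.
After op 5 (add_cursor(1)): buffer="qxjqxy" (len 6), cursors c1@1 c3@1 c2@4, authorship 11.22.
After op 6 (add_cursor(5)): buffer="qxjqxy" (len 6), cursors c1@1 c3@1 c2@4 c4@5, authorship 11.22.
After op 7 (insert('s')): buffer="qssxjqsxsy" (len 10), cursors c1@3 c3@3 c2@7 c4@9, authorship 1131.2224.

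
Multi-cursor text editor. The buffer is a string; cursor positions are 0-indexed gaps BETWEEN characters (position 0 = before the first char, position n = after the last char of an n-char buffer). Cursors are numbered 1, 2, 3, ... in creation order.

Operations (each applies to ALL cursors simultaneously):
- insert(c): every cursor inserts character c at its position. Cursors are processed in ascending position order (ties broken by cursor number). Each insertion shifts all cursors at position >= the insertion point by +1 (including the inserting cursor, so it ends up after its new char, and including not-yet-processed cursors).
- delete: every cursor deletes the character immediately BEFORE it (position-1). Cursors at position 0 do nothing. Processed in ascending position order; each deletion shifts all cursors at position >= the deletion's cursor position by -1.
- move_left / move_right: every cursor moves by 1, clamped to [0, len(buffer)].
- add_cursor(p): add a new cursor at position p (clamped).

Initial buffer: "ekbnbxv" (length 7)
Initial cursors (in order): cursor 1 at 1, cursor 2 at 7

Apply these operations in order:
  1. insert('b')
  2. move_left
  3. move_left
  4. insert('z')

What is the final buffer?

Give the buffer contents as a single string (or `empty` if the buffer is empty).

Answer: zebkbnbxzvb

Derivation:
After op 1 (insert('b')): buffer="ebkbnbxvb" (len 9), cursors c1@2 c2@9, authorship .1......2
After op 2 (move_left): buffer="ebkbnbxvb" (len 9), cursors c1@1 c2@8, authorship .1......2
After op 3 (move_left): buffer="ebkbnbxvb" (len 9), cursors c1@0 c2@7, authorship .1......2
After op 4 (insert('z')): buffer="zebkbnbxzvb" (len 11), cursors c1@1 c2@9, authorship 1.1.....2.2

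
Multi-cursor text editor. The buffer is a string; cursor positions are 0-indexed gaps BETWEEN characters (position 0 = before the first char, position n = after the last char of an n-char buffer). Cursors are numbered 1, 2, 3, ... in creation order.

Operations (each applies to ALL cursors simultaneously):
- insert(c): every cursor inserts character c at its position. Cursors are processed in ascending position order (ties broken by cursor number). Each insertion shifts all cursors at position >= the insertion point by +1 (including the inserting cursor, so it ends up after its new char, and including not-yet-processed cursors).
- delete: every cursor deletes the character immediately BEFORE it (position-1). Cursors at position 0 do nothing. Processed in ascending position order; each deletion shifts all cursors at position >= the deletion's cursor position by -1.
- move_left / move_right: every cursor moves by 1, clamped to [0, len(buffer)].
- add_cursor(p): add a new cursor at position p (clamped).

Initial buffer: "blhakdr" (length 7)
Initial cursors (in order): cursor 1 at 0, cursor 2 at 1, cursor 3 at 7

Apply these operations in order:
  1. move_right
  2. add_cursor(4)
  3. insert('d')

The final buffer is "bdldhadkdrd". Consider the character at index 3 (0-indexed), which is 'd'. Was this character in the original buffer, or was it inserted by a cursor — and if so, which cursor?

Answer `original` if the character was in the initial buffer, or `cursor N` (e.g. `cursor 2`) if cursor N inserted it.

After op 1 (move_right): buffer="blhakdr" (len 7), cursors c1@1 c2@2 c3@7, authorship .......
After op 2 (add_cursor(4)): buffer="blhakdr" (len 7), cursors c1@1 c2@2 c4@4 c3@7, authorship .......
After op 3 (insert('d')): buffer="bdldhadkdrd" (len 11), cursors c1@2 c2@4 c4@7 c3@11, authorship .1.2..4...3
Authorship (.=original, N=cursor N): . 1 . 2 . . 4 . . . 3
Index 3: author = 2

Answer: cursor 2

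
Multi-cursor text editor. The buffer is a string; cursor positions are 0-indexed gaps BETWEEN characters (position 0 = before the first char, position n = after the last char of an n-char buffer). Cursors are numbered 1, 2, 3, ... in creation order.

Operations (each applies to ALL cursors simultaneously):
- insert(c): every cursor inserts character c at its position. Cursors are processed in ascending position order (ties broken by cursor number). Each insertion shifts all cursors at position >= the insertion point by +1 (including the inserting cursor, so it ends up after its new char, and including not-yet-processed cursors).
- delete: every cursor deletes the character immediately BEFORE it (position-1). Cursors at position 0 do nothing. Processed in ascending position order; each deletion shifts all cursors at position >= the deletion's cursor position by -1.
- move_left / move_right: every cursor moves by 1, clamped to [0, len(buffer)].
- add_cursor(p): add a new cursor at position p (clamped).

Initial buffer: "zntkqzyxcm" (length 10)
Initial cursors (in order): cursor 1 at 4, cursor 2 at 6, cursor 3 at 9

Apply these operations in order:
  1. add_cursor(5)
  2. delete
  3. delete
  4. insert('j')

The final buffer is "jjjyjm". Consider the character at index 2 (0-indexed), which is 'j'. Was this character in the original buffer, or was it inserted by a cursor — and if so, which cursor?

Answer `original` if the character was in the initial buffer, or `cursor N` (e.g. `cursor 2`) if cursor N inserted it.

After op 1 (add_cursor(5)): buffer="zntkqzyxcm" (len 10), cursors c1@4 c4@5 c2@6 c3@9, authorship ..........
After op 2 (delete): buffer="zntyxm" (len 6), cursors c1@3 c2@3 c4@3 c3@5, authorship ......
After op 3 (delete): buffer="ym" (len 2), cursors c1@0 c2@0 c4@0 c3@1, authorship ..
After op 4 (insert('j')): buffer="jjjyjm" (len 6), cursors c1@3 c2@3 c4@3 c3@5, authorship 124.3.
Authorship (.=original, N=cursor N): 1 2 4 . 3 .
Index 2: author = 4

Answer: cursor 4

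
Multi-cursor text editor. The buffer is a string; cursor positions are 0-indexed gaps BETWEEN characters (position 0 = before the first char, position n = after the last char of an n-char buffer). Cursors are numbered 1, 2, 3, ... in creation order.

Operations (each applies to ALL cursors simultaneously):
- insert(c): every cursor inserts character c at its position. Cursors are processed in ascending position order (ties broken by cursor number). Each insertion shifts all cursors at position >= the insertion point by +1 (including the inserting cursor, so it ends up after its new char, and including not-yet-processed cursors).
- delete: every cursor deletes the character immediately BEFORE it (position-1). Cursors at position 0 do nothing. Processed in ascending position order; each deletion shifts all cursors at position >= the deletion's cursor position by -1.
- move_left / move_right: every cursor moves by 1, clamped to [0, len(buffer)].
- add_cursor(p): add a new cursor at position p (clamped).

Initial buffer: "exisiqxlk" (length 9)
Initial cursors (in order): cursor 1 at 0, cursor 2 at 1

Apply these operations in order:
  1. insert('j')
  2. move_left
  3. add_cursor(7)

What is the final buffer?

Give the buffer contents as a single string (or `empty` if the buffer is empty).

Answer: jejxisiqxlk

Derivation:
After op 1 (insert('j')): buffer="jejxisiqxlk" (len 11), cursors c1@1 c2@3, authorship 1.2........
After op 2 (move_left): buffer="jejxisiqxlk" (len 11), cursors c1@0 c2@2, authorship 1.2........
After op 3 (add_cursor(7)): buffer="jejxisiqxlk" (len 11), cursors c1@0 c2@2 c3@7, authorship 1.2........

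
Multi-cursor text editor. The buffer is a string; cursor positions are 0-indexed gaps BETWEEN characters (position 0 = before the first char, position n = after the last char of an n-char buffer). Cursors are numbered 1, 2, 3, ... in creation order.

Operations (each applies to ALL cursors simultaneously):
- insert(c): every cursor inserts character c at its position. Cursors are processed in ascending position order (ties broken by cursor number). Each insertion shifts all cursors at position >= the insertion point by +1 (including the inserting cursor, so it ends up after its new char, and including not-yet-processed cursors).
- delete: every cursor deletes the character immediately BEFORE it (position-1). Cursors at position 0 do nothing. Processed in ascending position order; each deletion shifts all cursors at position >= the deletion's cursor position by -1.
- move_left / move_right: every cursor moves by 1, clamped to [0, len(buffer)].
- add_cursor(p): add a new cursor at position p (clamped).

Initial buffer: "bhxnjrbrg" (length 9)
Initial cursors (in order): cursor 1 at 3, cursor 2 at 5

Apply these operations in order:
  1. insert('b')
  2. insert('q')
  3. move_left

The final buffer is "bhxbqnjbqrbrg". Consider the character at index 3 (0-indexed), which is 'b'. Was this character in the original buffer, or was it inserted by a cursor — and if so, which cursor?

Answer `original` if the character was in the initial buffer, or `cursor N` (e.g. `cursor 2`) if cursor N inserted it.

Answer: cursor 1

Derivation:
After op 1 (insert('b')): buffer="bhxbnjbrbrg" (len 11), cursors c1@4 c2@7, authorship ...1..2....
After op 2 (insert('q')): buffer="bhxbqnjbqrbrg" (len 13), cursors c1@5 c2@9, authorship ...11..22....
After op 3 (move_left): buffer="bhxbqnjbqrbrg" (len 13), cursors c1@4 c2@8, authorship ...11..22....
Authorship (.=original, N=cursor N): . . . 1 1 . . 2 2 . . . .
Index 3: author = 1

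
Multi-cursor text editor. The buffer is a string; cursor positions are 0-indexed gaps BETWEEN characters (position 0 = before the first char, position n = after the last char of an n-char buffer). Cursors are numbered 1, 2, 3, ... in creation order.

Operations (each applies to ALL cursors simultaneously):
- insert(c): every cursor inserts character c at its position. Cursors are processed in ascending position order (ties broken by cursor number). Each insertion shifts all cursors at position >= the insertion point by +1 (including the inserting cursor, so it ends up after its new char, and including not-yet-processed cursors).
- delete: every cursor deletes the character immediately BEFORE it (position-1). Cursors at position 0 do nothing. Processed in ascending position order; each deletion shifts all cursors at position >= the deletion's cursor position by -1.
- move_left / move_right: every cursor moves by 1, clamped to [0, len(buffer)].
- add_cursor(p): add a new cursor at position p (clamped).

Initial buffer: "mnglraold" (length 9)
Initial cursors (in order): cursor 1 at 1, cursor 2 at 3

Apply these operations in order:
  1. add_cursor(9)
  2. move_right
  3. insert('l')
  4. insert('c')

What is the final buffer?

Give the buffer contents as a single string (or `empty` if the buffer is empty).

After op 1 (add_cursor(9)): buffer="mnglraold" (len 9), cursors c1@1 c2@3 c3@9, authorship .........
After op 2 (move_right): buffer="mnglraold" (len 9), cursors c1@2 c2@4 c3@9, authorship .........
After op 3 (insert('l')): buffer="mnlgllraoldl" (len 12), cursors c1@3 c2@6 c3@12, authorship ..1..2.....3
After op 4 (insert('c')): buffer="mnlcgllcraoldlc" (len 15), cursors c1@4 c2@8 c3@15, authorship ..11..22.....33

Answer: mnlcgllcraoldlc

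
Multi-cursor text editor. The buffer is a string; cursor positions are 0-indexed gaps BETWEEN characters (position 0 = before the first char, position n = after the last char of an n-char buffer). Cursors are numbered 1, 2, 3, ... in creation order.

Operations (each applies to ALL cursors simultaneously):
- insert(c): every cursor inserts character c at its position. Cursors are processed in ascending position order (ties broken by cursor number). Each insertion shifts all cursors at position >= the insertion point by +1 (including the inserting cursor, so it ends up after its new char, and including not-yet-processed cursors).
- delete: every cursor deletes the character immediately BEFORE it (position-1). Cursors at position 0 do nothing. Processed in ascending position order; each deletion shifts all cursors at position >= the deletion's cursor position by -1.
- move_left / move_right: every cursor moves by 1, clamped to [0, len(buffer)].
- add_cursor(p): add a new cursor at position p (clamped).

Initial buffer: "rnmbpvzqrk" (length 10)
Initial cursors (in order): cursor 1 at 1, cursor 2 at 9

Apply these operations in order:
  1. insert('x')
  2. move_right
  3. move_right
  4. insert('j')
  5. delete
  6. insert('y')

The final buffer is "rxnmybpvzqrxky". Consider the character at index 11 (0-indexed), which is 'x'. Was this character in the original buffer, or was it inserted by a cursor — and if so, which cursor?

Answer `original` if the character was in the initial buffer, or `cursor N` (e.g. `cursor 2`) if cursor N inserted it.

Answer: cursor 2

Derivation:
After op 1 (insert('x')): buffer="rxnmbpvzqrxk" (len 12), cursors c1@2 c2@11, authorship .1........2.
After op 2 (move_right): buffer="rxnmbpvzqrxk" (len 12), cursors c1@3 c2@12, authorship .1........2.
After op 3 (move_right): buffer="rxnmbpvzqrxk" (len 12), cursors c1@4 c2@12, authorship .1........2.
After op 4 (insert('j')): buffer="rxnmjbpvzqrxkj" (len 14), cursors c1@5 c2@14, authorship .1..1......2.2
After op 5 (delete): buffer="rxnmbpvzqrxk" (len 12), cursors c1@4 c2@12, authorship .1........2.
After op 6 (insert('y')): buffer="rxnmybpvzqrxky" (len 14), cursors c1@5 c2@14, authorship .1..1......2.2
Authorship (.=original, N=cursor N): . 1 . . 1 . . . . . . 2 . 2
Index 11: author = 2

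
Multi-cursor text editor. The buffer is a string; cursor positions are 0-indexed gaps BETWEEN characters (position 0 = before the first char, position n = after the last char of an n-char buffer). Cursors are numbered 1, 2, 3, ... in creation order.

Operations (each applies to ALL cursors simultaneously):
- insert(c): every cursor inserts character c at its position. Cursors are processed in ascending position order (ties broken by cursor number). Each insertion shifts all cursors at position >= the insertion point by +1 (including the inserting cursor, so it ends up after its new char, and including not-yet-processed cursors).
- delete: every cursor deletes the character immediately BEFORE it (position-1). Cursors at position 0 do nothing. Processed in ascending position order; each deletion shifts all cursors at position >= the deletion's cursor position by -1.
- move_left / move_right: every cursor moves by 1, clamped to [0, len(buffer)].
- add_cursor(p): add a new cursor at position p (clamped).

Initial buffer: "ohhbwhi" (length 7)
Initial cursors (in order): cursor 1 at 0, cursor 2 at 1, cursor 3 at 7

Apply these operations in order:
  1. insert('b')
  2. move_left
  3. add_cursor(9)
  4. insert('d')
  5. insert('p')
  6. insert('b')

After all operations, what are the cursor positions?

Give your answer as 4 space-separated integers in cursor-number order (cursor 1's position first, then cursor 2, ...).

Answer: 3 8 21 21

Derivation:
After op 1 (insert('b')): buffer="bobhhbwhib" (len 10), cursors c1@1 c2@3 c3@10, authorship 1.2......3
After op 2 (move_left): buffer="bobhhbwhib" (len 10), cursors c1@0 c2@2 c3@9, authorship 1.2......3
After op 3 (add_cursor(9)): buffer="bobhhbwhib" (len 10), cursors c1@0 c2@2 c3@9 c4@9, authorship 1.2......3
After op 4 (insert('d')): buffer="dbodbhhbwhiddb" (len 14), cursors c1@1 c2@4 c3@13 c4@13, authorship 11.22......343
After op 5 (insert('p')): buffer="dpbodpbhhbwhiddppb" (len 18), cursors c1@2 c2@6 c3@17 c4@17, authorship 111.222......34343
After op 6 (insert('b')): buffer="dpbbodpbbhhbwhiddppbbb" (len 22), cursors c1@3 c2@8 c3@21 c4@21, authorship 1111.2222......3434343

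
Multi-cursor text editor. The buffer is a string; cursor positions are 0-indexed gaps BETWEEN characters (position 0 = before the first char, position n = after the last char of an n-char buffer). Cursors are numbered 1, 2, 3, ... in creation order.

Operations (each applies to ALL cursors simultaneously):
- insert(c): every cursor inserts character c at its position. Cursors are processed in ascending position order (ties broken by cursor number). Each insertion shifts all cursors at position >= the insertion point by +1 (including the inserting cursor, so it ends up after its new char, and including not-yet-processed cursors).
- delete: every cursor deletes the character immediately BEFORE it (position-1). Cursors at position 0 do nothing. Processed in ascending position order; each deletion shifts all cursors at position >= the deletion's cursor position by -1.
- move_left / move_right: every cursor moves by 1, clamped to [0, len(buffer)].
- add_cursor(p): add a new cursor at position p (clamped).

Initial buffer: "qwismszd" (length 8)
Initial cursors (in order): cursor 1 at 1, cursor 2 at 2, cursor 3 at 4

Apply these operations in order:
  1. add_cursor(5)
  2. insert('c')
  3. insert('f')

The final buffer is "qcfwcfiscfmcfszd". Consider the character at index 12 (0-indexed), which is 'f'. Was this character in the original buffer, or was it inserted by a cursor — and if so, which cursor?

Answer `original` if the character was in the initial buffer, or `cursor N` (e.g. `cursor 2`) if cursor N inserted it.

Answer: cursor 4

Derivation:
After op 1 (add_cursor(5)): buffer="qwismszd" (len 8), cursors c1@1 c2@2 c3@4 c4@5, authorship ........
After op 2 (insert('c')): buffer="qcwciscmcszd" (len 12), cursors c1@2 c2@4 c3@7 c4@9, authorship .1.2..3.4...
After op 3 (insert('f')): buffer="qcfwcfiscfmcfszd" (len 16), cursors c1@3 c2@6 c3@10 c4@13, authorship .11.22..33.44...
Authorship (.=original, N=cursor N): . 1 1 . 2 2 . . 3 3 . 4 4 . . .
Index 12: author = 4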